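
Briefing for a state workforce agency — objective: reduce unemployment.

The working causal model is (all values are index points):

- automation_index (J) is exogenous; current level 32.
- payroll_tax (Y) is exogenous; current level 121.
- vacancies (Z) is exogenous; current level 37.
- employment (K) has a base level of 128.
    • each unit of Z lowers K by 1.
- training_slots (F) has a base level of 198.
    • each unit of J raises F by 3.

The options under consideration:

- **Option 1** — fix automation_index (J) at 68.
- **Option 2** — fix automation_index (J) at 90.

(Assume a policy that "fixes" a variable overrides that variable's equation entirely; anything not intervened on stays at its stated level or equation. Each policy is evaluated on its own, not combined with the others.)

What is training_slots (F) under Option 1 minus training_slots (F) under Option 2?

Option 1 (J := 68):
  J = 68
  F = 198 + 3·68 = 402
Option 2 (J := 90):
  J = 90
  F = 198 + 3·90 = 468
F: 402 − 468 = -66

-66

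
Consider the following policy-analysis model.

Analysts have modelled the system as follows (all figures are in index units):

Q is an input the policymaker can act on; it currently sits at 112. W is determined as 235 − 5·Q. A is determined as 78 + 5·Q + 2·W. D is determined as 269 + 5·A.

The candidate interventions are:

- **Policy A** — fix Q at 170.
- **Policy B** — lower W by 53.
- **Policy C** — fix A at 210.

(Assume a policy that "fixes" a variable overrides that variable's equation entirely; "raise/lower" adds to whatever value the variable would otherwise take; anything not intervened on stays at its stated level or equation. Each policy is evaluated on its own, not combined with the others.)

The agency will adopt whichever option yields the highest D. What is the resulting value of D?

1319

Policy A (Q := 170):
  Q = 170
  W = 235 − 5·170 = -615
  A = 78 + 5·170 + 2·(-615) = -302
  D = 269 + 5·(-302) = -1241
Policy B (W − 53):
  Q = 112
  W = 235 − 5·112 (−53 from intervention) = -378
  A = 78 + 5·112 + 2·(-378) = -118
  D = 269 + 5·(-118) = -321
Policy C (A := 210):
  Q = 112
  W = 235 − 5·112 = -325
  A = 210
  D = 269 + 5·210 = 1319
Comparing — Policy A: D=-1241, Policy B: D=-321, Policy C: D=1319. Highest is 1319 (Policy C).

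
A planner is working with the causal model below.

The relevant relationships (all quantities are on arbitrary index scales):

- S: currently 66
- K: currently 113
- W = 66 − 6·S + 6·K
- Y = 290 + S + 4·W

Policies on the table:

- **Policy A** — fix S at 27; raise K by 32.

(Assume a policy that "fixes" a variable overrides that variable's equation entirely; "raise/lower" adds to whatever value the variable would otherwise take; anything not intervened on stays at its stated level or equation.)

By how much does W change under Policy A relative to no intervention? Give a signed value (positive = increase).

Baseline:
  S = 66
  K = 113
  W = 66 − 6·66 + 6·113 = 348
Policy A (S := 27, K + 32):
  S = 27
  K = 113 + 32 = 145
  W = 66 − 6·27 + 6·145 = 774
Change in W: 774 − 348 = 426

426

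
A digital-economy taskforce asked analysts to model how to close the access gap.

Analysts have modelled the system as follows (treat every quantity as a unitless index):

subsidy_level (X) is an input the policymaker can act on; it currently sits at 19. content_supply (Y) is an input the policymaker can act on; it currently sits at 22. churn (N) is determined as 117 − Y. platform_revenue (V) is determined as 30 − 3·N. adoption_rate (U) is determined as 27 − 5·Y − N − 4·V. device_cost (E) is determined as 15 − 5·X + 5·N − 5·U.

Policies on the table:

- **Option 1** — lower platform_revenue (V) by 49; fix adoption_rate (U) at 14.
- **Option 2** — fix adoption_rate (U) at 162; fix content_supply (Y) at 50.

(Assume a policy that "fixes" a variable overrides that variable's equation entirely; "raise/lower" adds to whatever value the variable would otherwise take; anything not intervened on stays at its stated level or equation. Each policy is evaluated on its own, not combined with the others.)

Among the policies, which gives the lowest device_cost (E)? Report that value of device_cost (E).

Option 1 (V − 49, U := 14):
  X = 19
  Y = 22
  N = 117 − 22 = 95
  V = 30 − 3·95 (−49 from intervention) = -304
  U = 14
  E = 15 − 5·19 + 5·95 − 5·14 = 325
Option 2 (U := 162, Y := 50):
  X = 19
  Y = 50
  N = 117 − 50 = 67
  V = 30 − 3·67 = -171
  U = 162
  E = 15 − 5·19 + 5·67 − 5·162 = -555
Comparing — Option 1: E=325, Option 2: E=-555. Lowest is -555 (Option 2).

-555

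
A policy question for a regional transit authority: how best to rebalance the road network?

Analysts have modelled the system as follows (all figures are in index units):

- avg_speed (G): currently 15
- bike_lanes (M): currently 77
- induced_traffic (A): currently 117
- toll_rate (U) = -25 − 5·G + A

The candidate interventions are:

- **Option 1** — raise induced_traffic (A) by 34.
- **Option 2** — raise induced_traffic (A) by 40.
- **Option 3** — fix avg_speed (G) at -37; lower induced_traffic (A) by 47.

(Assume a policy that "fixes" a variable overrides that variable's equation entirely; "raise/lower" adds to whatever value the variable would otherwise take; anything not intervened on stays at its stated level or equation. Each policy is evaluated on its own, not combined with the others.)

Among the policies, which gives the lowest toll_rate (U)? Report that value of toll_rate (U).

51

Option 1 (A + 34):
  G = 15
  A = 117 + 34 = 151
  U = -25 − 5·15 + 151 = 51
Option 2 (A + 40):
  G = 15
  A = 117 + 40 = 157
  U = -25 − 5·15 + 157 = 57
Option 3 (G := -37, A − 47):
  G = -37
  A = 117 − 47 = 70
  U = -25 − 5·(-37) + 70 = 230
Comparing — Option 1: U=51, Option 2: U=57, Option 3: U=230. Lowest is 51 (Option 1).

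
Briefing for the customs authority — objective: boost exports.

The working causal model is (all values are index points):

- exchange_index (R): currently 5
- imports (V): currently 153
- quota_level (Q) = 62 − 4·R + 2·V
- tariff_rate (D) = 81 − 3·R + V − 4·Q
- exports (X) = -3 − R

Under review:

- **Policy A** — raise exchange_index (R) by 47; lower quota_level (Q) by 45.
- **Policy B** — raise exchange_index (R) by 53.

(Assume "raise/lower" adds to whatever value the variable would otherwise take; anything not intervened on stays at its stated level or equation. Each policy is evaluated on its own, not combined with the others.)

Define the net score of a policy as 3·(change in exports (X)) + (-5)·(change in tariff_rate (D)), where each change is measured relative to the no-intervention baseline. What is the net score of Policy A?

-4096

Baseline:
  R = 5
  V = 153
  Q = 62 − 4·5 + 2·153 = 348
  D = 81 − 3·5 + 153 − 4·348 = -1173
  X = -3 − 5 = -8
Policy A (R + 47, Q − 45):
  R = 5 + 47 = 52
  V = 153
  Q = 62 − 4·52 + 2·153 (−45 from intervention) = 115
  D = 81 − 3·52 + 153 − 4·115 = -382
  X = -3 − 52 = -55
ΔX = -55 − (-8) = -47; ΔD = -382 − (-1173) = 791
Score = 3·(-47) + (-5)·791 = -4096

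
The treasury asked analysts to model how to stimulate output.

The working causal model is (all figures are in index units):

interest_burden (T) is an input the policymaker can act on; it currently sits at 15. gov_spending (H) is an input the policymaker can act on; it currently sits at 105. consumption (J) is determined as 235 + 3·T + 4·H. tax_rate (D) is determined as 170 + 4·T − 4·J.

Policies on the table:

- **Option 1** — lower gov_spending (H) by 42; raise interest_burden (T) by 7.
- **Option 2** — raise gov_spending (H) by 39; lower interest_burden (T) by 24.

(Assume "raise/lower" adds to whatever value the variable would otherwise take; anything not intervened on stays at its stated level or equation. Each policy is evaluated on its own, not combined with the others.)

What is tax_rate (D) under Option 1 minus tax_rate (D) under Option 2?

Option 1 (H − 42, T + 7):
  T = 15 + 7 = 22
  H = 105 − 42 = 63
  J = 235 + 3·22 + 4·63 = 553
  D = 170 + 4·22 − 4·553 = -1954
Option 2 (H + 39, T − 24):
  T = 15 − 24 = -9
  H = 105 + 39 = 144
  J = 235 + 3·(-9) + 4·144 = 784
  D = 170 + 4·(-9) − 4·784 = -3002
D: -1954 − (-3002) = 1048

1048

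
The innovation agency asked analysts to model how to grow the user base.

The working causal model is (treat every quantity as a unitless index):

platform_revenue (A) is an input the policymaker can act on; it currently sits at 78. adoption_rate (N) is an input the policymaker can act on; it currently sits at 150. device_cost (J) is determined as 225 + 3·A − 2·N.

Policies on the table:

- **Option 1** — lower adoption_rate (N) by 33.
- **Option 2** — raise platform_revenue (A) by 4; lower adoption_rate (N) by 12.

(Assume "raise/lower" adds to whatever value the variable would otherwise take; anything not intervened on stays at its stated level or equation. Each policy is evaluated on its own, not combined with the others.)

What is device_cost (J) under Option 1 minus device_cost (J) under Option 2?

Option 1 (N − 33):
  A = 78
  N = 150 − 33 = 117
  J = 225 + 3·78 − 2·117 = 225
Option 2 (A + 4, N − 12):
  A = 78 + 4 = 82
  N = 150 − 12 = 138
  J = 225 + 3·82 − 2·138 = 195
J: 225 − 195 = 30

30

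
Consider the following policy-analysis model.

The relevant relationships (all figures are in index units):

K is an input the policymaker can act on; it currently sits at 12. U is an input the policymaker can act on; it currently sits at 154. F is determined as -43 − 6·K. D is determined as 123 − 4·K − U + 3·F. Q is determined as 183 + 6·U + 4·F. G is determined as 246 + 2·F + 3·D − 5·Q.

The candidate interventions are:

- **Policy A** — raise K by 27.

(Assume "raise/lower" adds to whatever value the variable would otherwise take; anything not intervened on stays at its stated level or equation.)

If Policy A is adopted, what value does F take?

-277

Policy A (K + 27):
  K = 12 + 27 = 39
  F = -43 − 6·39 = -277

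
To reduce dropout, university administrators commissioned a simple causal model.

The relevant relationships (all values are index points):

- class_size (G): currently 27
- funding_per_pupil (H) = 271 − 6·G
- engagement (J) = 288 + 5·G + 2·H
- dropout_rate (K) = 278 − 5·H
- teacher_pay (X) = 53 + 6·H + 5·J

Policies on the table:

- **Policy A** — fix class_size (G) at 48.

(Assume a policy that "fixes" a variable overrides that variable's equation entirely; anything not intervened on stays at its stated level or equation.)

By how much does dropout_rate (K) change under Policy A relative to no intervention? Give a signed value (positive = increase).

Baseline:
  G = 27
  H = 271 − 6·27 = 109
  K = 278 − 5·109 = -267
Policy A (G := 48):
  G = 48
  H = 271 − 6·48 = -17
  K = 278 − 5·(-17) = 363
Change in K: 363 − (-267) = 630

630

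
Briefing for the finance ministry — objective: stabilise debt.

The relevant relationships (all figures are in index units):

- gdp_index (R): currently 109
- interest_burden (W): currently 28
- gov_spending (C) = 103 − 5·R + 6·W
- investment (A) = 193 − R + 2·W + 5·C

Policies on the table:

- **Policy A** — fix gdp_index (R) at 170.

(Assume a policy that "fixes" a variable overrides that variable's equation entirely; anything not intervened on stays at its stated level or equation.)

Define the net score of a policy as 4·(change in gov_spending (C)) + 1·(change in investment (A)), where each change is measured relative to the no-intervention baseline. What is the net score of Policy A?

Baseline:
  R = 109
  W = 28
  C = 103 − 5·109 + 6·28 = -274
  A = 193 − 109 + 2·28 + 5·(-274) = -1230
Policy A (R := 170):
  R = 170
  W = 28
  C = 103 − 5·170 + 6·28 = -579
  A = 193 − 170 + 2·28 + 5·(-579) = -2816
ΔC = -579 − (-274) = -305; ΔA = -2816 − (-1230) = -1586
Score = 4·(-305) + 1·(-1586) = -2806

-2806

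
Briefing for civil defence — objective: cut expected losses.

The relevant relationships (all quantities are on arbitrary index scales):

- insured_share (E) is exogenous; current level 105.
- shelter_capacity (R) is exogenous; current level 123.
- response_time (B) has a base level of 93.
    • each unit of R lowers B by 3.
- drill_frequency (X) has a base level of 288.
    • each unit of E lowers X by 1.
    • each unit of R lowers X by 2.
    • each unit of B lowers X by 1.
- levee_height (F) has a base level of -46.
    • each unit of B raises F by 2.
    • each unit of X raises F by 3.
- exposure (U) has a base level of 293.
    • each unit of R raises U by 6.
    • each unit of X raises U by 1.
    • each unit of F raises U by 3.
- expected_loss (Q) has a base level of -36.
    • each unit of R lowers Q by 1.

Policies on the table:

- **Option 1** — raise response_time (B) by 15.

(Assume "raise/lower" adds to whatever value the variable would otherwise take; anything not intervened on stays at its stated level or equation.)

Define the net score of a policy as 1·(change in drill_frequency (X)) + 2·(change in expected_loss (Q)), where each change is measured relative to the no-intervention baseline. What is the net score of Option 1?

Baseline:
  E = 105
  R = 123
  B = 93 − 3·123 = -276
  X = 288 − 105 − 2·123 − (-276) = 213
  Q = -36 − 123 = -159
Option 1 (B + 15):
  E = 105
  R = 123
  B = 93 − 3·123 (+15 from intervention) = -261
  X = 288 − 105 − 2·123 − (-261) = 198
  Q = -36 − 123 = -159
ΔX = 198 − 213 = -15; ΔQ = -159 − (-159) = 0
Score = 1·(-15) + 2·0 = -15

-15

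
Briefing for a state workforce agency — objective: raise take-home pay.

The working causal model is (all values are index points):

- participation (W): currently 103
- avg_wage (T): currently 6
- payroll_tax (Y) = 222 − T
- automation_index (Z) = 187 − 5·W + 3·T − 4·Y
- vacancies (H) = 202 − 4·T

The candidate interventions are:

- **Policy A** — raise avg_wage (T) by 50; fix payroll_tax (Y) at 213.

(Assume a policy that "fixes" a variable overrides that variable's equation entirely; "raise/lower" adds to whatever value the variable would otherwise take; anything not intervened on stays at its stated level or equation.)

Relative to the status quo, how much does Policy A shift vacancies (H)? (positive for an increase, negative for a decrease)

Baseline:
  T = 6
  H = 202 − 4·6 = 178
Policy A (T + 50, Y := 213):
  T = 6 + 50 = 56
  H = 202 − 4·56 = -22
Change in H: -22 − 178 = -200

-200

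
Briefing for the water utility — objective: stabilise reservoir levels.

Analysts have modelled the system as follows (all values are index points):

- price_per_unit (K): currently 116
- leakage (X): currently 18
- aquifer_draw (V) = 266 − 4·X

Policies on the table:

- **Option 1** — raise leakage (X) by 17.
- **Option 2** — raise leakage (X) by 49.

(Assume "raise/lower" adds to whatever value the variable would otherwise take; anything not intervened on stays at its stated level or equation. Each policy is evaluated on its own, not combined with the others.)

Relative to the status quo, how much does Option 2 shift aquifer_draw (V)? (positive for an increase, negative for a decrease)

-196

Baseline:
  X = 18
  V = 266 − 4·18 = 194
Option 2 (X + 49):
  X = 18 + 49 = 67
  V = 266 − 4·67 = -2
Change in V: -2 − 194 = -196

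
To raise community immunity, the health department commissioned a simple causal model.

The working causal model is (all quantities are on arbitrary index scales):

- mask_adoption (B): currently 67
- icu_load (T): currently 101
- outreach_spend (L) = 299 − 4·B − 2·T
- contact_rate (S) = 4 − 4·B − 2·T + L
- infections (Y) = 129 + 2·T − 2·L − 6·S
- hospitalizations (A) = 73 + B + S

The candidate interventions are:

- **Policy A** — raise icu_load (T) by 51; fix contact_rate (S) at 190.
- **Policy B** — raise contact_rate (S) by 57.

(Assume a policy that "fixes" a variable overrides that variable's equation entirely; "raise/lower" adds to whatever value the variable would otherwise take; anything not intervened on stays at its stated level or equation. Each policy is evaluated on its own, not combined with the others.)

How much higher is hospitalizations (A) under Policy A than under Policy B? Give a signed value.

Policy A (T + 51, S := 190):
  B = 67
  T = 101 + 51 = 152
  L = 299 − 4·67 − 2·152 = -273
  S = 190
  A = 73 + 67 + 190 = 330
Policy B (S + 57):
  B = 67
  T = 101
  L = 299 − 4·67 − 2·101 = -171
  S = 4 − 4·67 − 2·101 + (-171) (+57 from intervention) = -580
  A = 73 + 67 + (-580) = -440
A: 330 − (-440) = 770

770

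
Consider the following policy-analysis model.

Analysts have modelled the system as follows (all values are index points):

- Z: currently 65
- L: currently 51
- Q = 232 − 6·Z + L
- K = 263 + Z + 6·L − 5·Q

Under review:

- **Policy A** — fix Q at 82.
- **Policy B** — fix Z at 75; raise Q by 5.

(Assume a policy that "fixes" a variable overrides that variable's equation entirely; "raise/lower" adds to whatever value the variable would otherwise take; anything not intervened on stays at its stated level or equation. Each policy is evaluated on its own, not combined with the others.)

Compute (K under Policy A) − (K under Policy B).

-1230

Policy A (Q := 82):
  Z = 65
  L = 51
  Q = 82
  K = 263 + 65 + 6·51 − 5·82 = 224
Policy B (Z := 75, Q + 5):
  Z = 75
  L = 51
  Q = 232 − 6·75 + 51 (+5 from intervention) = -162
  K = 263 + 75 + 6·51 − 5·(-162) = 1454
K: 224 − 1454 = -1230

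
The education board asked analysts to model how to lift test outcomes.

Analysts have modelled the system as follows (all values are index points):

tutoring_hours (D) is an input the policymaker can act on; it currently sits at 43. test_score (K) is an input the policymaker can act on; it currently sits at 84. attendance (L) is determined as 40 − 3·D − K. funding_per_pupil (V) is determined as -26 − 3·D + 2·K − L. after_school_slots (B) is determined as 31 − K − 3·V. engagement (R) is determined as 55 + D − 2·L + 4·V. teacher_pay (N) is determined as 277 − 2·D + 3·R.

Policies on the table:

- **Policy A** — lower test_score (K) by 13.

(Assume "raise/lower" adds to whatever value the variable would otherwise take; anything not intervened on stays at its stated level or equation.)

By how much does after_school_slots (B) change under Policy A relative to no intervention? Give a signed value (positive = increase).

130

Baseline:
  D = 43
  K = 84
  L = 40 − 3·43 − 84 = -173
  V = -26 − 3·43 + 2·84 − (-173) = 186
  B = 31 − 84 − 3·186 = -611
Policy A (K − 13):
  D = 43
  K = 84 − 13 = 71
  L = 40 − 3·43 − 71 = -160
  V = -26 − 3·43 + 2·71 − (-160) = 147
  B = 31 − 71 − 3·147 = -481
Change in B: -481 − (-611) = 130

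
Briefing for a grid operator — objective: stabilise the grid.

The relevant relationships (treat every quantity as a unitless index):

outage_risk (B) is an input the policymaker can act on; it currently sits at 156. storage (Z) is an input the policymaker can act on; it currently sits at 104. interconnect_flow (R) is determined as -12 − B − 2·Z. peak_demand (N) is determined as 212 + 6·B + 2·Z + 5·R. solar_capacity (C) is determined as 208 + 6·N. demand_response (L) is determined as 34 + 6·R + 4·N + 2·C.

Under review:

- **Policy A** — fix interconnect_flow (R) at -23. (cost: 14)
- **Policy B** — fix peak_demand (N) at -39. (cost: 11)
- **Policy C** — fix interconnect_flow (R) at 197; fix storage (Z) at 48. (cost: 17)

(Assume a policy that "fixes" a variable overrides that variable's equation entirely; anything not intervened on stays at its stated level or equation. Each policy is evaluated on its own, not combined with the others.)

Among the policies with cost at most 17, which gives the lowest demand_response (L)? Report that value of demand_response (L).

-2430

Policy A (R := -23):
  B = 156
  Z = 104
  R = -23
  N = 212 + 6·156 + 2·104 + 5·(-23) = 1241
  C = 208 + 6·1241 = 7654
  L = 34 + 6·(-23) + 4·1241 + 2·7654 = 20168
Policy B (N := -39):
  B = 156
  Z = 104
  R = -12 − 156 − 2·104 = -376
  N = -39
  C = 208 + 6·(-39) = -26
  L = 34 + 6·(-376) + 4·(-39) + 2·(-26) = -2430
Policy C (R := 197, Z := 48):
  B = 156
  Z = 48
  R = 197
  N = 212 + 6·156 + 2·48 + 5·197 = 2229
  C = 208 + 6·2229 = 13582
  L = 34 + 6·197 + 4·2229 + 2·13582 = 37296
Comparing — Policy A: L=20168, Policy B: L=-2430, Policy C: L=37296. Lowest is -2430 (Policy B).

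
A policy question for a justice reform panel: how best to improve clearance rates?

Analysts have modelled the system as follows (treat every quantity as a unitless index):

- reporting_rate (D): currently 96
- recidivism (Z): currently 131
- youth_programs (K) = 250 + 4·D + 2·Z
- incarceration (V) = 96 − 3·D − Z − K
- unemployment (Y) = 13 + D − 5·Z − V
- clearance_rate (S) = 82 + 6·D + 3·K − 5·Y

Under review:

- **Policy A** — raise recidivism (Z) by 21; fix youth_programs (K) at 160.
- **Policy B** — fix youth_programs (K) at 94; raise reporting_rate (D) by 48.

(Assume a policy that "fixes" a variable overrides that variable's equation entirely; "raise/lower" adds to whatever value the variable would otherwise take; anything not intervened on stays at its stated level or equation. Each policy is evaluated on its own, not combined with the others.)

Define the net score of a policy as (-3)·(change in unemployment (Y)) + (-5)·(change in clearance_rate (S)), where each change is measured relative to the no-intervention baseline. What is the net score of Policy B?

-2830

Baseline:
  D = 96
  Z = 131
  K = 250 + 4·96 + 2·131 = 896
  V = 96 − 3·96 − 131 − 896 = -1219
  Y = 13 + 96 − 5·131 − (-1219) = 673
  S = 82 + 6·96 + 3·896 − 5·673 = -19
Policy B (K := 94, D + 48):
  D = 96 + 48 = 144
  Z = 131
  K = 94
  V = 96 − 3·144 − 131 − 94 = -561
  Y = 13 + 144 − 5·131 − (-561) = 63
  S = 82 + 6·144 + 3·94 − 5·63 = 913
ΔY = 63 − 673 = -610; ΔS = 913 − (-19) = 932
Score = (-3)·(-610) + (-5)·932 = -2830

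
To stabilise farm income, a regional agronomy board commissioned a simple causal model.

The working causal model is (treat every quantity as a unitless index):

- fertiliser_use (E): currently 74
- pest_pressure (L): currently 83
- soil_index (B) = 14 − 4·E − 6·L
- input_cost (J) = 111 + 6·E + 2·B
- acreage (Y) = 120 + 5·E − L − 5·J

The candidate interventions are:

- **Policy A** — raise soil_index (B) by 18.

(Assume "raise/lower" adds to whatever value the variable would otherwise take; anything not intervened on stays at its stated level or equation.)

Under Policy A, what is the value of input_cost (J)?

Policy A (B + 18):
  E = 74
  L = 83
  B = 14 − 4·74 − 6·83 (+18 from intervention) = -762
  J = 111 + 6·74 + 2·(-762) = -969

-969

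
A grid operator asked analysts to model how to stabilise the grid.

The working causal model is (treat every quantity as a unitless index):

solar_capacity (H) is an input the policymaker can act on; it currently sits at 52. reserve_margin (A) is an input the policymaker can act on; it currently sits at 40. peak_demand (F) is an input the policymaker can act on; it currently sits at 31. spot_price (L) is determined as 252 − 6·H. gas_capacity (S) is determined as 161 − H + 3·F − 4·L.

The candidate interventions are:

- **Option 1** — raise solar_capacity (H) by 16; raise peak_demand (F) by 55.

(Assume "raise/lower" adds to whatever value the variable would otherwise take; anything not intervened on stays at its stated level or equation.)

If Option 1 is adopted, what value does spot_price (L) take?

-156

Option 1 (H + 16, F + 55):
  H = 52 + 16 = 68
  L = 252 − 6·68 = -156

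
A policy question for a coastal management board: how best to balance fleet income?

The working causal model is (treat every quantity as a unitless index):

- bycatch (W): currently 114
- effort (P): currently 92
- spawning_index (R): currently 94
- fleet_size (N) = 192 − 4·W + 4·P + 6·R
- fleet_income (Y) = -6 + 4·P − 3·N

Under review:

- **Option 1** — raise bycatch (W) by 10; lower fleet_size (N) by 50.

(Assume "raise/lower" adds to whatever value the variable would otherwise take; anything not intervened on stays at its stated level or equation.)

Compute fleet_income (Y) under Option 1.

Option 1 (W + 10, N − 50):
  W = 114 + 10 = 124
  P = 92
  R = 94
  N = 192 − 4·124 + 4·92 + 6·94 (−50 from intervention) = 578
  Y = -6 + 4·92 − 3·578 = -1372

-1372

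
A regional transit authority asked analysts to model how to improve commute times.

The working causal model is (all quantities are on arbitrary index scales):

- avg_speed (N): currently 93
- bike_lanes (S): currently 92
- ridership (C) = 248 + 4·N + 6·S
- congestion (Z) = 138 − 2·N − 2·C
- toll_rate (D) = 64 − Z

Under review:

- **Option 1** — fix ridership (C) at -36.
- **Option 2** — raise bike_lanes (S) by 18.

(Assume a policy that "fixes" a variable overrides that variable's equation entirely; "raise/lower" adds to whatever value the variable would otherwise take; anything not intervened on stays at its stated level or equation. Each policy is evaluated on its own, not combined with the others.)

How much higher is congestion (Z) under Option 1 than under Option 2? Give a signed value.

Option 1 (C := -36):
  N = 93
  S = 92
  C = -36
  Z = 138 − 2·93 − 2·(-36) = 24
Option 2 (S + 18):
  N = 93
  S = 92 + 18 = 110
  C = 248 + 4·93 + 6·110 = 1280
  Z = 138 − 2·93 − 2·1280 = -2608
Z: 24 − (-2608) = 2632

2632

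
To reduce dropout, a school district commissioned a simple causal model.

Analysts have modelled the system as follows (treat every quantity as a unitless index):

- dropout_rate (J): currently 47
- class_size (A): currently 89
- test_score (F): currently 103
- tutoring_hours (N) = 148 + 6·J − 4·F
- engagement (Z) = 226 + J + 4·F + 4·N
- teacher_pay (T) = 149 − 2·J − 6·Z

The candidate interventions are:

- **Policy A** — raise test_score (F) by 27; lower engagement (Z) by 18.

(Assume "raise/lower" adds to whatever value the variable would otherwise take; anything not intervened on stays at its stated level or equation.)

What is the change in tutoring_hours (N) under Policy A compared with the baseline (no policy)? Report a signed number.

Baseline:
  J = 47
  F = 103
  N = 148 + 6·47 − 4·103 = 18
Policy A (F + 27, Z − 18):
  J = 47
  F = 103 + 27 = 130
  N = 148 + 6·47 − 4·130 = -90
Change in N: -90 − 18 = -108

-108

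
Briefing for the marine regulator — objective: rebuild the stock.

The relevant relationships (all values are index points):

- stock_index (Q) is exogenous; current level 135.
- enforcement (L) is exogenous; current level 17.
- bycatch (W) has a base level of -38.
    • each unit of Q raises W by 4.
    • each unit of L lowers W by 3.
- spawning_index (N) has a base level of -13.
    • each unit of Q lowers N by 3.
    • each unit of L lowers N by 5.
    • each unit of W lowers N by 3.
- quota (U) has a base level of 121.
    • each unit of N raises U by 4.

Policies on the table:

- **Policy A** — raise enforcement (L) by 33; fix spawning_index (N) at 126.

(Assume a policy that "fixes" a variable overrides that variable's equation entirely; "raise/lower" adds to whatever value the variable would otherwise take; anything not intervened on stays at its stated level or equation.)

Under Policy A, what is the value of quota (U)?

625

Policy A (L + 33, N := 126):
  Q = 135
  L = 17 + 33 = 50
  W = -38 + 4·135 − 3·50 = 352
  N = 126
  U = 121 + 4·126 = 625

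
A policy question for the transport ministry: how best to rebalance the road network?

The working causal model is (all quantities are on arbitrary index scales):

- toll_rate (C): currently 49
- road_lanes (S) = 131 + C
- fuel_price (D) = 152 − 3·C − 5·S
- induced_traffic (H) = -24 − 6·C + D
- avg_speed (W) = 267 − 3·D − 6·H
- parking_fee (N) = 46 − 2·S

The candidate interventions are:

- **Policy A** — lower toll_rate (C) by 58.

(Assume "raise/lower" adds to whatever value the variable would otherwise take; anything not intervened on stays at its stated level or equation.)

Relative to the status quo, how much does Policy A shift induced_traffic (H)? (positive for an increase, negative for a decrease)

Baseline:
  C = 49
  S = 131 + 49 = 180
  D = 152 − 3·49 − 5·180 = -895
  H = -24 − 6·49 + (-895) = -1213
Policy A (C − 58):
  C = 49 − 58 = -9
  S = 131 + (-9) = 122
  D = 152 − 3·(-9) − 5·122 = -431
  H = -24 − 6·(-9) + (-431) = -401
Change in H: -401 − (-1213) = 812

812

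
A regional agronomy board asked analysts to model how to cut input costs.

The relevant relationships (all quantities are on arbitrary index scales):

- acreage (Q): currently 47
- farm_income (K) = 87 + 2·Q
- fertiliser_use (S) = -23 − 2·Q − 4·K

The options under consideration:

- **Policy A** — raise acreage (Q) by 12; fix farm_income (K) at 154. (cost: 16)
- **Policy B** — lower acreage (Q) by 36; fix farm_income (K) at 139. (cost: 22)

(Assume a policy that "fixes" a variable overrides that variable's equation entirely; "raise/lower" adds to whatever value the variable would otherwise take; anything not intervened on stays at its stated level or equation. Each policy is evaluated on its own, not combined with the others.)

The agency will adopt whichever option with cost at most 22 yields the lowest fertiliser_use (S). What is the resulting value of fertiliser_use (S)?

Policy A (Q + 12, K := 154):
  Q = 47 + 12 = 59
  K = 154
  S = -23 − 2·59 − 4·154 = -757
Policy B (Q − 36, K := 139):
  Q = 47 − 36 = 11
  K = 139
  S = -23 − 2·11 − 4·139 = -601
Comparing — Policy A: S=-757, Policy B: S=-601. Lowest is -757 (Policy A).

-757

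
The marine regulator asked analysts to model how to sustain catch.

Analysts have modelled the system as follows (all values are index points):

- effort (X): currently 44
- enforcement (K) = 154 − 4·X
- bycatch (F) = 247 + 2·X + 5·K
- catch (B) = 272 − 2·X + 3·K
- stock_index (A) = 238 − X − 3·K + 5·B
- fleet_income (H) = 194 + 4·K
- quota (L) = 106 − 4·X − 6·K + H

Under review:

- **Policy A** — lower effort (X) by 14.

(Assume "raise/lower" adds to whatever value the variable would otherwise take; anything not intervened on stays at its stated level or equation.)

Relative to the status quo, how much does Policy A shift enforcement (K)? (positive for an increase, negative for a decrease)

56

Baseline:
  X = 44
  K = 154 − 4·44 = -22
Policy A (X − 14):
  X = 44 − 14 = 30
  K = 154 − 4·30 = 34
Change in K: 34 − (-22) = 56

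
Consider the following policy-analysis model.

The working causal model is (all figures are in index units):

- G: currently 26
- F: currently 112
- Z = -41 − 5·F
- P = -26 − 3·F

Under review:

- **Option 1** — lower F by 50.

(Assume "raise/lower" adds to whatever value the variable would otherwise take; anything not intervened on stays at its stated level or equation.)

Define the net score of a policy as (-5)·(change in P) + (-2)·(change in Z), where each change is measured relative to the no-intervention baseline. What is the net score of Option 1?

-1250

Baseline:
  F = 112
  Z = -41 − 5·112 = -601
  P = -26 − 3·112 = -362
Option 1 (F − 50):
  F = 112 − 50 = 62
  Z = -41 − 5·62 = -351
  P = -26 − 3·62 = -212
ΔP = -212 − (-362) = 150; ΔZ = -351 − (-601) = 250
Score = (-5)·150 + (-2)·250 = -1250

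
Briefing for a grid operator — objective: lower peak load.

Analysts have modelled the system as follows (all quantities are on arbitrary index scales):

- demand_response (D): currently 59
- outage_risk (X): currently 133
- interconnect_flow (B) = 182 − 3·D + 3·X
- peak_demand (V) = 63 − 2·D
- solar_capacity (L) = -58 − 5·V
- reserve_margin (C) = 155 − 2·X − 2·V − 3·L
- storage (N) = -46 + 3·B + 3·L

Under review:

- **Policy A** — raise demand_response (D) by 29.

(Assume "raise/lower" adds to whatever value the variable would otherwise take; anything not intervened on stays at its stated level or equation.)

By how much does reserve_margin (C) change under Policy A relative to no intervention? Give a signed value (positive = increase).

-754

Baseline:
  D = 59
  X = 133
  V = 63 − 2·59 = -55
  L = -58 − 5·(-55) = 217
  C = 155 − 2·133 − 2·(-55) − 3·217 = -652
Policy A (D + 29):
  D = 59 + 29 = 88
  X = 133
  V = 63 − 2·88 = -113
  L = -58 − 5·(-113) = 507
  C = 155 − 2·133 − 2·(-113) − 3·507 = -1406
Change in C: -1406 − (-652) = -754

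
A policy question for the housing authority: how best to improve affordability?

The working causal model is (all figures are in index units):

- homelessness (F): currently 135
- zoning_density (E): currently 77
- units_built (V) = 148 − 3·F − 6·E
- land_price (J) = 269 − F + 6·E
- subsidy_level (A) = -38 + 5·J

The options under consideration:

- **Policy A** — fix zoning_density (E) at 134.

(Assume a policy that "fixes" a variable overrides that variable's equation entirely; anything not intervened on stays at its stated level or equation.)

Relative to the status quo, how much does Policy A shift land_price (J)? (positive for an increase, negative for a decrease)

Baseline:
  F = 135
  E = 77
  J = 269 − 135 + 6·77 = 596
Policy A (E := 134):
  F = 135
  E = 134
  J = 269 − 135 + 6·134 = 938
Change in J: 938 − 596 = 342

342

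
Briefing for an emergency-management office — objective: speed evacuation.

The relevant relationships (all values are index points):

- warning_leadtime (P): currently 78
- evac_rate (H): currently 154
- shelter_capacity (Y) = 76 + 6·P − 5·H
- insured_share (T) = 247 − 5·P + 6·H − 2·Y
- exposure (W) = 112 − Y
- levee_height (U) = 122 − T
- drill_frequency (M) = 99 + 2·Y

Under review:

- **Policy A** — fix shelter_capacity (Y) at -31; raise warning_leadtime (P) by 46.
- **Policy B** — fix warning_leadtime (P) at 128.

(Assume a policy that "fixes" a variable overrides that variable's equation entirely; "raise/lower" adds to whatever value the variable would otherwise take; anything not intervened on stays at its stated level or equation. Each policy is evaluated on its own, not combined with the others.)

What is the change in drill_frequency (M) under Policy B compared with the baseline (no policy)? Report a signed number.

Baseline:
  P = 78
  H = 154
  Y = 76 + 6·78 − 5·154 = -226
  M = 99 + 2·(-226) = -353
Policy B (P := 128):
  P = 128
  H = 154
  Y = 76 + 6·128 − 5·154 = 74
  M = 99 + 2·74 = 247
Change in M: 247 − (-353) = 600

600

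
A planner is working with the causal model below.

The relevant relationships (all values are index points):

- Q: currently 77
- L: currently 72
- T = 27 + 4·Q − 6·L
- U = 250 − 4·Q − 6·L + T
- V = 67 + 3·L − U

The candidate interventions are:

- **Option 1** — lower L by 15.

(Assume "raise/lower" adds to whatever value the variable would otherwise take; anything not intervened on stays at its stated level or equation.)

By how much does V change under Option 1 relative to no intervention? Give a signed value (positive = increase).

-225

Baseline:
  Q = 77
  L = 72
  T = 27 + 4·77 − 6·72 = -97
  U = 250 − 4·77 − 6·72 + (-97) = -587
  V = 67 + 3·72 − (-587) = 870
Option 1 (L − 15):
  Q = 77
  L = 72 − 15 = 57
  T = 27 + 4·77 − 6·57 = -7
  U = 250 − 4·77 − 6·57 + (-7) = -407
  V = 67 + 3·57 − (-407) = 645
Change in V: 645 − 870 = -225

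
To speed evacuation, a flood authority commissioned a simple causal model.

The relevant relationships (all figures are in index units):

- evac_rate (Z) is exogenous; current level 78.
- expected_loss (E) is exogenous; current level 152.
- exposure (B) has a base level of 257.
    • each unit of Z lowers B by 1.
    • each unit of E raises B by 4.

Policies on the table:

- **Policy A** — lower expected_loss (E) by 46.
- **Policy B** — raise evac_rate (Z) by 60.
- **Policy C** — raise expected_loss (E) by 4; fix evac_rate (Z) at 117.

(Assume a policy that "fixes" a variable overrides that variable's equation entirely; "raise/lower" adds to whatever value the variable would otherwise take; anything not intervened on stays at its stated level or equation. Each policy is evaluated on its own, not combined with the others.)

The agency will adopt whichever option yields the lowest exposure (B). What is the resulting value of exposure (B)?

603

Policy A (E − 46):
  Z = 78
  E = 152 − 46 = 106
  B = 257 − 78 + 4·106 = 603
Policy B (Z + 60):
  Z = 78 + 60 = 138
  E = 152
  B = 257 − 138 + 4·152 = 727
Policy C (E + 4, Z := 117):
  Z = 117
  E = 152 + 4 = 156
  B = 257 − 117 + 4·156 = 764
Comparing — Policy A: B=603, Policy B: B=727, Policy C: B=764. Lowest is 603 (Policy A).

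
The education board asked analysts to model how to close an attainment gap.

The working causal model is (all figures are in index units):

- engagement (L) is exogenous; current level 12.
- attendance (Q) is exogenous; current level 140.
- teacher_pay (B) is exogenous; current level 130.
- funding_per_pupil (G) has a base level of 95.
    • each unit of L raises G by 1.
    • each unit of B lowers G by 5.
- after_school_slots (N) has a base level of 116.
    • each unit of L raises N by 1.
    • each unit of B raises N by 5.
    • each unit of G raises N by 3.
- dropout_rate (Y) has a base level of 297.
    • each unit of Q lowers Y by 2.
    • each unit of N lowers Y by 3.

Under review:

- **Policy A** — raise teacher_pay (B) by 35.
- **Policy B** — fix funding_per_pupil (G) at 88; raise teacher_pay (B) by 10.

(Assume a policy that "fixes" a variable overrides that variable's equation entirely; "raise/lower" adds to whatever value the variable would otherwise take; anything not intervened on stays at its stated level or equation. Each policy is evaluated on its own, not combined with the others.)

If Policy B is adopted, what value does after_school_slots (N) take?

1092

Policy B (G := 88, B + 10):
  L = 12
  B = 130 + 10 = 140
  G = 88
  N = 116 + 12 + 5·140 + 3·88 = 1092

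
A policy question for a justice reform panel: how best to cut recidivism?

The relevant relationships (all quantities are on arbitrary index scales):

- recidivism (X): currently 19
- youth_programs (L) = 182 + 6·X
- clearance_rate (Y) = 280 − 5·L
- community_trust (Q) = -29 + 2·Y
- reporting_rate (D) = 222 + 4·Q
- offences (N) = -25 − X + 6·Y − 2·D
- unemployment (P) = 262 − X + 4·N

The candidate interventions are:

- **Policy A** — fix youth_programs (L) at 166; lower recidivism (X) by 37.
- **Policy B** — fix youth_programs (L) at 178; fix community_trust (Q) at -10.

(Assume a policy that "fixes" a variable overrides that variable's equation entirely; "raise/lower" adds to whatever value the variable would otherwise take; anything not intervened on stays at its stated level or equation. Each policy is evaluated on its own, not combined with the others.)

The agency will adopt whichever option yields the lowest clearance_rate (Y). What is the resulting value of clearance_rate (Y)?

Policy A (L := 166, X − 37):
  X = 19 − 37 = -18
  L = 166
  Y = 280 − 5·166 = -550
Policy B (L := 178, Q := -10):
  X = 19
  L = 178
  Y = 280 − 5·178 = -610
Comparing — Policy A: Y=-550, Policy B: Y=-610. Lowest is -610 (Policy B).

-610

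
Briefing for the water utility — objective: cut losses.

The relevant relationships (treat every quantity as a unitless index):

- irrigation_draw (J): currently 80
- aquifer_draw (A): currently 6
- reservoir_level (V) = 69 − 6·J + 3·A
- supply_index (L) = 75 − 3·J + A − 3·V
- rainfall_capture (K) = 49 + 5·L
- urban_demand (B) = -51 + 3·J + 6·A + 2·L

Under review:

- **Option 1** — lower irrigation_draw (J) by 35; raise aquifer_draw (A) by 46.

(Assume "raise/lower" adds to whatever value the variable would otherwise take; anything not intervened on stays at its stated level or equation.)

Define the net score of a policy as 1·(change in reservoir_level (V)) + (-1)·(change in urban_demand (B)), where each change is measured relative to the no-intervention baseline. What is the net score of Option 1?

1963

Baseline:
  J = 80
  A = 6
  V = 69 − 6·80 + 3·6 = -393
  L = 75 − 3·80 + 6 − 3·(-393) = 1020
  B = -51 + 3·80 + 6·6 + 2·1020 = 2265
Option 1 (J − 35, A + 46):
  J = 80 − 35 = 45
  A = 6 + 46 = 52
  V = 69 − 6·45 + 3·52 = -45
  L = 75 − 3·45 + 52 − 3·(-45) = 127
  B = -51 + 3·45 + 6·52 + 2·127 = 650
ΔV = -45 − (-393) = 348; ΔB = 650 − 2265 = -1615
Score = 1·348 + (-1)·(-1615) = 1963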